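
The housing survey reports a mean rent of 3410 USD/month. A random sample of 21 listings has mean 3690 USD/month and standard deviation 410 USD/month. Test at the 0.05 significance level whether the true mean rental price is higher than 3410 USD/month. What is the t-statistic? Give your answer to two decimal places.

H0: μ = 3410; H1: μ > 3410 (one-sample t-test, right-tailed).
t = (x̄ − μ₀)/(s/√n) = (3690 − 3410)/(410/√21) = 3.13
df = n − 1 = 20
p-value = P(T ≥ 3.13) ≈ 0.0026
Since p ≈ 0.0026 < α = 0.05, reject H0; the evidence is statistically significant.

3.13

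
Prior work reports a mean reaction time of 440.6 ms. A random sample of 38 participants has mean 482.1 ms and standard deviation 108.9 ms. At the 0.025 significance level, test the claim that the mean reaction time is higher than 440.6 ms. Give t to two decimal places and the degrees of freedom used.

t = 2.35, df = 37

H0: μ = 440.6; H1: μ > 440.6 (one-sample t-test, right-tailed).
t = (x̄ − μ₀)/(s/√n) = (482.1 − 440.6)/(108.9/√38) = 2.35
df = n − 1 = 37
p-value = P(T ≥ 2.35) ≈ 0.0121
Since p ≈ 0.0121 < α = 0.025, reject H0; the evidence is statistically significant.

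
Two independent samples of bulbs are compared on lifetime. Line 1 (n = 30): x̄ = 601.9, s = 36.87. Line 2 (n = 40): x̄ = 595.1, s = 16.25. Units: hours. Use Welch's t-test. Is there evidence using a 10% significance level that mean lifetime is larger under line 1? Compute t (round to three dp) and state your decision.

Let group 1 = line 1, group 2 = line 2. H0: μ_1 = μ_2; H1: μ_1 > μ_2 (Welch's two-sample t-test, right-tailed).
t = (x̄_1 − x̄_2)/√(s_1²/n_1 + s_2²/n_2) = (601.9 − 595.1)/√(36.87²/30 + 16.25²/40) = 0.944
Welch–Satterthwaite df ≈ 37.47
p-value = P(T ≥ 0.944) ≈ 0.1757
Since p ≈ 0.1757 > α = 0.1, fail to reject H0; the data do not provide sufficient evidence against H0.

t = 0.944; fail to reject H0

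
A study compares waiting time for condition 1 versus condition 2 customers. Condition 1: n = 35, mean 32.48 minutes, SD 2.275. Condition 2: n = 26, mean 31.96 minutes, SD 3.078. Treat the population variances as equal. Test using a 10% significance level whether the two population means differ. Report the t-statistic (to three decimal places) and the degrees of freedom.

t = 0.759, df = 59

Let group 1 = condition 1, group 2 = condition 2. H0: μ_1 = μ_2; H1: μ_1 ≠ μ_2 (two-sample pooled-variance t-test, two-sided).
s_p² = [(35−1)·2.275² + (26−1)·3.078²]/(35+26−2) = 6.99701
t = (32.48 − 31.96)/√[6.99701·(1/35 + 1/26)] = 0.759
df = n₁ + n₂ − 2 = 59
Two-sided p-value ≈ 0.451
Since p ≈ 0.451 > α = 0.1, fail to reject H0; the data do not provide sufficient evidence against H0.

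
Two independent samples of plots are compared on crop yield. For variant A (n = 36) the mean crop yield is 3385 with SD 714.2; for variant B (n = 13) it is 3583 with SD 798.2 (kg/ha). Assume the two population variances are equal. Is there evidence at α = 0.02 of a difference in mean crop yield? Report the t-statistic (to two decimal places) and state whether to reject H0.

Let group 1 = variant A, group 2 = variant B. H0: μ_1 = μ_2; H1: μ_1 ≠ μ_2 (two-sample pooled-variance t-test, two-sided).
s_p² = [(36−1)·714.2² + (13−1)·798.2²]/(36+13−2) = 542518
t = (3385 − 3583)/√[542518·(1/36 + 1/13)] = -0.83
df = n₁ + n₂ − 2 = 47
Two-sided p-value ≈ 0.4103
Since p ≈ 0.4103 > α = 0.02, fail to reject H0; the evidence is not statistically significant.

t = -0.83; fail to reject H0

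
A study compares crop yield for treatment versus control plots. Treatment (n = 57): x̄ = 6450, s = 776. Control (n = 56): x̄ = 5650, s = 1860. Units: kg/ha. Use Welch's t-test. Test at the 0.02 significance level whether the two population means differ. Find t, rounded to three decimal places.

2.974

Let group 1 = treatment, group 2 = control. H0: μ_1 = μ_2; H1: μ_1 ≠ μ_2 (Welch's two-sample t-test, two-sided).
t = (x̄_1 − x̄_2)/√(s_1²/n_1 + s_2²/n_2) = (6450 − 5650)/√(776²/57 + 1860²/56) = 2.974
Welch–Satterthwaite df ≈ 73.31
Two-sided p-value ≈ 0.004
Since p ≈ 0.004 < α = 0.02, reject H0; the data support H1.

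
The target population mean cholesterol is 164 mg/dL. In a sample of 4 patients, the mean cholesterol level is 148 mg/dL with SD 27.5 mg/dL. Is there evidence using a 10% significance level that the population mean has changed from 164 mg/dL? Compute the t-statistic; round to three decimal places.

-1.164

H0: μ = 164; H1: μ ≠ 164 (one-sample t-test, two-sided).
t = (x̄ − μ₀)/(s/√n) = (148 − 164)/(27.5/√4) = -1.164
df = n − 1 = 3
Two-sided p-value ≈ 0.329
Since p ≈ 0.329 > α = 0.1, fail to reject H0; the evidence is not statistically significant.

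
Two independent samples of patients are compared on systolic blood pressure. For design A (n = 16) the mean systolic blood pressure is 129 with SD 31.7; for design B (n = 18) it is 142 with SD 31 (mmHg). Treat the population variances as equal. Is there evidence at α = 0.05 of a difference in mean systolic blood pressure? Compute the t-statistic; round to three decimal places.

-1.208

Let group 1 = design A, group 2 = design B. H0: μ_1 = μ_2; H1: μ_1 ≠ μ_2 (two-sample pooled-variance t-test, two-sided).
s_p² = [(16−1)·31.7² + (18−1)·31²]/(16+18−2) = 981.573
t = (129 − 142)/√[981.573·(1/16 + 1/18)] = -1.208
df = n₁ + n₂ − 2 = 32
Two-sided p-value ≈ 0.2360
Since p ≈ 0.2360 > α = 0.05, fail to reject H0; the evidence is not statistically significant.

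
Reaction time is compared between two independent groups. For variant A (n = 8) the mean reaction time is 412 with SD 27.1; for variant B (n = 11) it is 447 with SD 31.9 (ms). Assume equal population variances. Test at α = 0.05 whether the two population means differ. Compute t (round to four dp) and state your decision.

Let group 1 = variant A, group 2 = variant B. H0: μ_1 = μ_2; H1: μ_1 ≠ μ_2 (two-sample pooled-variance t-test, two-sided).
s_p² = [(8−1)·27.1² + (11−1)·31.9²]/(8+11−2) = 900.998
t = (412 − 447)/√[900.998·(1/8 + 1/11)] = -2.5094
df = n₁ + n₂ − 2 = 17
Two-sided p-value ≈ 0.023
Since p ≈ 0.023 < α = 0.05, reject H0; the evidence is statistically significant.

t = -2.5094; reject H0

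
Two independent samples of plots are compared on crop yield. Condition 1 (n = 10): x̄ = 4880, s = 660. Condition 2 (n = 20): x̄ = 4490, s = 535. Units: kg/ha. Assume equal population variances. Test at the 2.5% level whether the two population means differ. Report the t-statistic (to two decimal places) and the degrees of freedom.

t = 1.74, df = 28

Let group 1 = condition 1, group 2 = condition 2. H0: μ_1 = μ_2; H1: μ_1 ≠ μ_2 (two-sample pooled-variance t-test, two-sided).
s_p² = [(10−1)·660² + (20−1)·535²]/(10+20−2) = 334238
t = (4880 − 4490)/√[334238·(1/10 + 1/20)] = 1.74
df = n₁ + n₂ − 2 = 28
Two-sided p-value ≈ 0.093
Since p ≈ 0.093 > α = 0.025, fail to reject H0; the data do not provide sufficient evidence against H0.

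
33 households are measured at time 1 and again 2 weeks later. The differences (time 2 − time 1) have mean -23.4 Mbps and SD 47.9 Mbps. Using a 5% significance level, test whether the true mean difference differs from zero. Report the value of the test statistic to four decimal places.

H0: μ_d = 0; H1: μ_d ≠ 0 (paired t-test on the differences, two-sided).
t = d̄/(s_d/√n) = -23.4/(47.9/√33) = -2.8063
df = n − 1 = 32
Two-sided p-value ≈ 0.008
Since p ≈ 0.008 < α = 0.05, reject H0; the data support H1.

-2.8063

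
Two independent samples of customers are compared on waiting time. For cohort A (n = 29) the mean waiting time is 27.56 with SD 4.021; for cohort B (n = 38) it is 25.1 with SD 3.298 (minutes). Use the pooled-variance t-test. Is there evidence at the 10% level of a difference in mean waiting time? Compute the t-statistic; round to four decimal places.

Let group 1 = cohort A, group 2 = cohort B. H0: μ_1 = μ_2; H1: μ_1 ≠ μ_2 (two-sample pooled-variance t-test, two-sided).
s_p² = [(29−1)·4.021² + (38−1)·3.298²]/(29+38−2) = 13.1563
t = (27.56 − 25.1)/√[13.1563·(1/29 + 1/38)] = 2.7506
df = n₁ + n₂ − 2 = 65
Two-sided p-value ≈ 0.008
Since p ≈ 0.008 < α = 0.1, reject H0; the evidence is statistically significant.

2.7506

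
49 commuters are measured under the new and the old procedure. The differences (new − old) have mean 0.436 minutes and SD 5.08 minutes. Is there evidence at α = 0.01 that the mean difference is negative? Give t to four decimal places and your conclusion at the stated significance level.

t = 0.6008; fail to reject H0

H0: μ_d = 0; H1: μ_d < 0 (paired t-test on the differences, left-tailed).
t = d̄/(s_d/√n) = 0.436/(5.08/√49) = 0.6008
df = n − 1 = 48
p-value = P(T ≤ 0.6008) ≈ 0.725
Since p ≈ 0.725 > α = 0.01, fail to reject H0; the evidence is not statistically significant.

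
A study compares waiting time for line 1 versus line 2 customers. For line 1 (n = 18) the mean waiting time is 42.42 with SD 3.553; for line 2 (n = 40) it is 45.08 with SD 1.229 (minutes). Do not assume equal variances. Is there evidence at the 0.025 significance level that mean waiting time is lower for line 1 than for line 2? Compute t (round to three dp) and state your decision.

Let group 1 = line 1, group 2 = line 2. H0: μ_1 = μ_2; H1: μ_1 < μ_2 (Welch's two-sample t-test, left-tailed).
t = (x̄_1 − x̄_2)/√(s_1²/n_1 + s_2²/n_2) = (42.42 − 45.08)/√(3.553²/18 + 1.229²/40) = -3.094
Welch–Satterthwaite df ≈ 18.86
p-value = P(T ≤ -3.094) ≈ 0.003
Since p ≈ 0.003 < α = 0.025, reject H0; the evidence is statistically significant.

t = -3.094; reject H0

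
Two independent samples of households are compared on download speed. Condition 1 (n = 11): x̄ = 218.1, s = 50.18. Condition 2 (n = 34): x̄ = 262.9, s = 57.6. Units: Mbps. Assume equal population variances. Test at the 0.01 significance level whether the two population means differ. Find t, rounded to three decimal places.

Let group 1 = condition 1, group 2 = condition 2. H0: μ_1 = μ_2; H1: μ_1 ≠ μ_2 (two-sample pooled-variance t-test, two-sided).
s_p² = [(11−1)·50.18² + (34−1)·57.6²]/(11+34−2) = 3131.78
t = (218.1 − 262.9)/√[3131.78·(1/11 + 1/34)] = -2.308
df = n₁ + n₂ − 2 = 43
Two-sided p-value ≈ 0.0259
Since p ≈ 0.0259 > α = 0.01, fail to reject H0; the data do not provide sufficient evidence against H0.

-2.308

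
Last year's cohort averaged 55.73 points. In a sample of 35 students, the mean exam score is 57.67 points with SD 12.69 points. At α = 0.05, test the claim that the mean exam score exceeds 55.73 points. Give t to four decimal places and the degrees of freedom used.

H0: μ = 55.73; H1: μ > 55.73 (one-sample t-test, right-tailed).
t = (x̄ − μ₀)/(s/√n) = (57.67 − 55.73)/(12.69/√35) = 0.9044
df = n − 1 = 34
p-value = P(T ≥ 0.9044) ≈ 0.186
Since p ≈ 0.186 > α = 0.05, fail to reject H0; the evidence is not statistically significant.

t = 0.9044, df = 34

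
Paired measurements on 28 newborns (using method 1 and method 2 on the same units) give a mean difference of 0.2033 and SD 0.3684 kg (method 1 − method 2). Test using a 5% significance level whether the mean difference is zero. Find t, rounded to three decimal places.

H0: μ_d = 0; H1: μ_d ≠ 0 (paired t-test on the differences, two-sided).
t = d̄/(s_d/√n) = 0.2033/(0.3684/√28) = 2.920
df = n − 1 = 27
Two-sided p-value ≈ 0.0070
Since p ≈ 0.0070 < α = 0.05, reject H0; the evidence is statistically significant.

2.920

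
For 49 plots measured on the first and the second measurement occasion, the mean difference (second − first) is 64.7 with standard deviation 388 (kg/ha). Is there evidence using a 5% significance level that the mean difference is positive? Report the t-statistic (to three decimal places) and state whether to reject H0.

H0: μ_d = 0; H1: μ_d > 0 (paired t-test on the differences, right-tailed).
t = d̄/(s_d/√n) = 64.7/(388/√49) = 1.167
df = n − 1 = 48
p-value = P(T ≥ 1.167) ≈ 0.1244
Since p ≈ 0.1244 > α = 0.05, fail to reject H0; the evidence is not statistically significant.

t = 1.167; fail to reject H0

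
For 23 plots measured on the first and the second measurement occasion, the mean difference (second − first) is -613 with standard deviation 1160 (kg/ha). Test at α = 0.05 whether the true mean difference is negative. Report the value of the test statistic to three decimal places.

H0: μ_d = 0; H1: μ_d < 0 (paired t-test on the differences, left-tailed).
t = d̄/(s_d/√n) = -613/(1160/√23) = -2.534
df = n − 1 = 22
p-value = P(T ≤ -2.534) ≈ 0.009
Since p ≈ 0.009 < α = 0.05, reject H0; the data support H1.

-2.534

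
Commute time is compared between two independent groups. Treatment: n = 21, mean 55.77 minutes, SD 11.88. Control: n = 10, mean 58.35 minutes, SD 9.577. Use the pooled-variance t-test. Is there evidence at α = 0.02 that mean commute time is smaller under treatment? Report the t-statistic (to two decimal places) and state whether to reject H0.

t = -0.60; fail to reject H0

Let group 1 = treatment, group 2 = control. H0: μ_1 = μ_2; H1: μ_1 < μ_2 (two-sample pooled-variance t-test, left-tailed).
s_p² = [(21−1)·11.88² + (10−1)·9.577²]/(21+10−2) = 125.799
t = (55.77 − 58.35)/√[125.799·(1/21 + 1/10)] = -0.60
df = n₁ + n₂ − 2 = 29
p-value = P(T ≤ -0.60) ≈ 0.2770
Since p ≈ 0.2770 > α = 0.02, fail to reject H0; the evidence is not statistically significant.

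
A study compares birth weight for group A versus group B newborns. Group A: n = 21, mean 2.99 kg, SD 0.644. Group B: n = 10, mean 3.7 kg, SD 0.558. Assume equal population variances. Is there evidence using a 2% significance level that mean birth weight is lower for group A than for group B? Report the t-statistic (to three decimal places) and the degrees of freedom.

t = -2.987, df = 29

Let group 1 = group A, group 2 = group B. H0: μ_1 = μ_2; H1: μ_1 < μ_2 (two-sample pooled-variance t-test, left-tailed).
s_p² = [(21−1)·0.644² + (10−1)·0.558²]/(21+10−2) = 0.382655
t = (2.99 − 3.7)/√[0.382655·(1/21 + 1/10)] = -2.987
df = n₁ + n₂ − 2 = 29
p-value = P(T ≤ -2.987) ≈ 0.0028
Since p ≈ 0.0028 < α = 0.02, reject H0; the data support H1.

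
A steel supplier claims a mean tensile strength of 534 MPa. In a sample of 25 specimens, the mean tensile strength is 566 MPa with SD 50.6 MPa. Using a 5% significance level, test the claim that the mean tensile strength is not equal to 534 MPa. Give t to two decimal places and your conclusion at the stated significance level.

H0: μ = 534; H1: μ ≠ 534 (one-sample t-test, two-sided).
t = (x̄ − μ₀)/(s/√n) = (566 − 534)/(50.6/√25) = 3.16
df = n − 1 = 24
Two-sided p-value ≈ 0.0042
Since p ≈ 0.0042 < α = 0.05, reject H0; the data support H1.

t = 3.16; reject H0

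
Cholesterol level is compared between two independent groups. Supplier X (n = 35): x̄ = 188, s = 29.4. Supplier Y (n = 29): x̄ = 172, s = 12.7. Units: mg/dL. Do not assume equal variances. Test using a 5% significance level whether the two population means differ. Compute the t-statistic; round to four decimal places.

Let group 1 = supplier X, group 2 = supplier Y. H0: μ_1 = μ_2; H1: μ_1 ≠ μ_2 (Welch's two-sample t-test, two-sided).
t = (x̄_1 − x̄_2)/√(s_1²/n_1 + s_2²/n_2) = (188 − 172)/√(29.4²/35 + 12.7²/29) = 2.9087
Welch–Satterthwaite df ≈ 48.08
Two-sided p-value ≈ 0.005
Since p ≈ 0.005 < α = 0.05, reject H0; the data support H1.

2.9087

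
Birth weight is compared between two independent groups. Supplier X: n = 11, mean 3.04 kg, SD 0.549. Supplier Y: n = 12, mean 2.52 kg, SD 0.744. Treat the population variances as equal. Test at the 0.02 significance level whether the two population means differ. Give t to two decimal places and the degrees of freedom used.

t = 1.89, df = 21

Let group 1 = supplier X, group 2 = supplier Y. H0: μ_1 = μ_2; H1: μ_1 ≠ μ_2 (two-sample pooled-variance t-test, two-sided).
s_p² = [(11−1)·0.549² + (12−1)·0.744²]/(11+12−2) = 0.433472
t = (3.04 − 2.52)/√[0.433472·(1/11 + 1/12)] = 1.89
df = n₁ + n₂ − 2 = 21
Two-sided p-value ≈ 0.0723
Since p ≈ 0.0723 > α = 0.02, fail to reject H0; the evidence is not statistically significant.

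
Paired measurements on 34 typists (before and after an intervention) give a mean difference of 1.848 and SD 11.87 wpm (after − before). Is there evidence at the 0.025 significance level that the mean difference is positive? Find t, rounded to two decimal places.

0.91

H0: μ_d = 0; H1: μ_d > 0 (paired t-test on the differences, right-tailed).
t = d̄/(s_d/√n) = 1.848/(11.87/√34) = 0.91
df = n − 1 = 33
p-value = P(T ≥ 0.91) ≈ 0.1853
Since p ≈ 0.1853 > α = 0.025, fail to reject H0; the data do not provide sufficient evidence against H0.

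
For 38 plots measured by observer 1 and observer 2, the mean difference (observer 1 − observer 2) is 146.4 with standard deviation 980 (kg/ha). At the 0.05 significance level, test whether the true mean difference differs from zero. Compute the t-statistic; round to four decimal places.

0.9209

H0: μ_d = 0; H1: μ_d ≠ 0 (paired t-test on the differences, two-sided).
t = d̄/(s_d/√n) = 146.4/(980/√38) = 0.9209
df = n − 1 = 37
Two-sided p-value ≈ 0.363
Since p ≈ 0.363 > α = 0.05, fail to reject H0; the data do not provide sufficient evidence against H0.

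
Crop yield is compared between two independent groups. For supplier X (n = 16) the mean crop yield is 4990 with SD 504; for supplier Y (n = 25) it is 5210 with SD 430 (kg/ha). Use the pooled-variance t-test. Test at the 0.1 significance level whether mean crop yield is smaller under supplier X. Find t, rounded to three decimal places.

-1.494

Let group 1 = supplier X, group 2 = supplier Y. H0: μ_1 = μ_2; H1: μ_1 < μ_2 (two-sample pooled-variance t-test, left-tailed).
s_p² = [(16−1)·504² + (25−1)·430²]/(16+25−2) = 211483
t = (4990 − 5210)/√[211483·(1/16 + 1/25)] = -1.494
df = n₁ + n₂ − 2 = 39
p-value = P(T ≤ -1.494) ≈ 0.0716
Since p ≈ 0.0716 < α = 0.1, reject H0; the evidence is statistically significant.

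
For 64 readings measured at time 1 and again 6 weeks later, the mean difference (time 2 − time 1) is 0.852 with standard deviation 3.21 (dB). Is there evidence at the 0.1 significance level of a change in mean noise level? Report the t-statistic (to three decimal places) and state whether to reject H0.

t = 2.123; reject H0

H0: μ_d = 0; H1: μ_d ≠ 0 (paired t-test on the differences, two-sided).
t = d̄/(s_d/√n) = 0.852/(3.21/√64) = 2.123
df = n − 1 = 63
Two-sided p-value ≈ 0.038
Since p ≈ 0.038 < α = 0.1, reject H0; the evidence is statistically significant.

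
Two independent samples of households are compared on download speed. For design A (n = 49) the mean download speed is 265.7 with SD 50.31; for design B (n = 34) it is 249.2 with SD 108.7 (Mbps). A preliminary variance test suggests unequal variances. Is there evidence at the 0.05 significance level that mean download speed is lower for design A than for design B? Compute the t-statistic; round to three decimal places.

Let group 1 = design A, group 2 = design B. H0: μ_1 = μ_2; H1: μ_1 < μ_2 (Welch's two-sample t-test, left-tailed).
t = (x̄_1 − x̄_2)/√(s_1²/n_1 + s_2²/n_2) = (265.7 − 249.2)/√(50.31²/49 + 108.7²/34) = 0.826
Welch–Satterthwaite df ≈ 42.89
p-value = P(T ≤ 0.826) ≈ 0.7933
Since p ≈ 0.7933 > α = 0.05, fail to reject H0; the data do not provide sufficient evidence against H0.

0.826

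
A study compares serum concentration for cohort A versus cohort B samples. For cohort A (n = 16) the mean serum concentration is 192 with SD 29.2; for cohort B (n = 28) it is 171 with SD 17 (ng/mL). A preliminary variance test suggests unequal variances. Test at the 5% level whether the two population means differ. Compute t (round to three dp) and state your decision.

t = 2.633; reject H0

Let group 1 = cohort A, group 2 = cohort B. H0: μ_1 = μ_2; H1: μ_1 ≠ μ_2 (Welch's two-sample t-test, two-sided).
t = (x̄_1 − x̄_2)/√(s_1²/n_1 + s_2²/n_2) = (192 − 171)/√(29.2²/16 + 17²/28) = 2.633
Welch–Satterthwaite df ≈ 20.94
Two-sided p-value ≈ 0.0156
Since p ≈ 0.0156 < α = 0.05, reject H0; the data support H1.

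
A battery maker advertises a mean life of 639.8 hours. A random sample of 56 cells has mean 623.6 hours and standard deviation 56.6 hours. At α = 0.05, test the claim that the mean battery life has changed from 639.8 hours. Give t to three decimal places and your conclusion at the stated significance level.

H0: μ = 639.8; H1: μ ≠ 639.8 (one-sample t-test, two-sided).
t = (x̄ − μ₀)/(s/√n) = (623.6 − 639.8)/(56.6/√56) = -2.142
df = n − 1 = 55
Two-sided p-value ≈ 0.037
Since p ≈ 0.037 < α = 0.05, reject H0; the evidence is statistically significant.

t = -2.142; reject H0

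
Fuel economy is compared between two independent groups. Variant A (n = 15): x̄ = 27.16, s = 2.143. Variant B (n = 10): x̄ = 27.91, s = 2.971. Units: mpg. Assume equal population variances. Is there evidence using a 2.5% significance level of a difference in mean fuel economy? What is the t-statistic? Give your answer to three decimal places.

-0.735

Let group 1 = variant A, group 2 = variant B. H0: μ_1 = μ_2; H1: μ_1 ≠ μ_2 (two-sample pooled-variance t-test, two-sided).
s_p² = [(15−1)·2.143² + (10−1)·2.971²]/(15+10−2) = 6.24938
t = (27.16 − 27.91)/√[6.24938·(1/15 + 1/10)] = -0.735
df = n₁ + n₂ − 2 = 23
Two-sided p-value ≈ 0.4698
Since p ≈ 0.4698 > α = 0.025, fail to reject H0; the data do not provide sufficient evidence against H0.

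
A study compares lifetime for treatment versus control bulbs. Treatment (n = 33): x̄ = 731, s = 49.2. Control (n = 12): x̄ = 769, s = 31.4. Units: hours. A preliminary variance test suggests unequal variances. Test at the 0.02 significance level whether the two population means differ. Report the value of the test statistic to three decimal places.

Let group 1 = treatment, group 2 = control. H0: μ_1 = μ_2; H1: μ_1 ≠ μ_2 (Welch's two-sample t-test, two-sided).
t = (x̄_1 − x̄_2)/√(s_1²/n_1 + s_2²/n_2) = (731 − 769)/√(49.2²/33 + 31.4²/12) = -3.047
Welch–Satterthwaite df ≈ 30.93
Two-sided p-value ≈ 0.005
Since p ≈ 0.005 < α = 0.02, reject H0; the data support H1.

-3.047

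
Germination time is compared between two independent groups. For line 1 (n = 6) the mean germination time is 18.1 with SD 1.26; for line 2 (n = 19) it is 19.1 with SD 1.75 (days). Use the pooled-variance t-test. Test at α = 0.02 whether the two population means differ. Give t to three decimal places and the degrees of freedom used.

Let group 1 = line 1, group 2 = line 2. H0: μ_1 = μ_2; H1: μ_1 ≠ μ_2 (two-sample pooled-variance t-test, two-sided).
s_p² = [(6−1)·1.26² + (19−1)·1.75²]/(6+19−2) = 2.74187
t = (18.1 − 19.1)/√[2.74187·(1/6 + 1/19)] = -1.290
df = n₁ + n₂ − 2 = 23
Two-sided p-value ≈ 0.210
Since p ≈ 0.210 > α = 0.02, fail to reject H0; the data do not provide sufficient evidence against H0.

t = -1.290, df = 23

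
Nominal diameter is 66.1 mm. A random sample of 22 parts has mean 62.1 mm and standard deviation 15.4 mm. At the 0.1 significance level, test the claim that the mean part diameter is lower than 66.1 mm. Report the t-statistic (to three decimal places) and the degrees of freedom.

H0: μ = 66.1; H1: μ < 66.1 (one-sample t-test, left-tailed).
t = (x̄ − μ₀)/(s/√n) = (62.1 − 66.1)/(15.4/√22) = -1.218
df = n − 1 = 21
p-value = P(T ≤ -1.218) ≈ 0.118
Since p ≈ 0.118 > α = 0.1, fail to reject H0; the evidence is not statistically significant.

t = -1.218, df = 21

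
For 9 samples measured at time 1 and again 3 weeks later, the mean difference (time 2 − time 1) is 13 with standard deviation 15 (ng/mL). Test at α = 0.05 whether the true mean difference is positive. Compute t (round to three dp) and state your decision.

H0: μ_d = 0; H1: μ_d > 0 (paired t-test on the differences, right-tailed).
t = d̄/(s_d/√n) = 13/(15/√9) = 2.600
df = n − 1 = 8
p-value = P(T ≥ 2.600) ≈ 0.0158
Since p ≈ 0.0158 < α = 0.05, reject H0; the evidence is statistically significant.

t = 2.600; reject H0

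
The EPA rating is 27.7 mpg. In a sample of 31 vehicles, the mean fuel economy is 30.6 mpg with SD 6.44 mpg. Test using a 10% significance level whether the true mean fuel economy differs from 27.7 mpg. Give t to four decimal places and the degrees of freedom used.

H0: μ = 27.7; H1: μ ≠ 27.7 (one-sample t-test, two-sided).
t = (x̄ − μ₀)/(s/√n) = (30.6 − 27.7)/(6.44/√31) = 2.5072
df = n − 1 = 30
Two-sided p-value ≈ 0.0178
Since p ≈ 0.0178 < α = 0.1, reject H0; the data support H1.

t = 2.5072, df = 30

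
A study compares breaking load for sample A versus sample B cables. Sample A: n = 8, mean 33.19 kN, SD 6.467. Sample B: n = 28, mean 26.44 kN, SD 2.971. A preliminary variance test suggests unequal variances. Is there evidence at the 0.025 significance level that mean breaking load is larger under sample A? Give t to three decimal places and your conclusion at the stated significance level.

Let group 1 = sample A, group 2 = sample B. H0: μ_1 = μ_2; H1: μ_1 > μ_2 (Welch's two-sample t-test, right-tailed).
t = (x̄_1 − x̄_2)/√(s_1²/n_1 + s_2²/n_2) = (33.19 − 26.44)/√(6.467²/8 + 2.971²/28) = 2.867
Welch–Satterthwaite df ≈ 7.86
p-value = P(T ≥ 2.867) ≈ 0.011
Since p ≈ 0.011 < α = 0.025, reject H0; the data support H1.

t = 2.867; reject H0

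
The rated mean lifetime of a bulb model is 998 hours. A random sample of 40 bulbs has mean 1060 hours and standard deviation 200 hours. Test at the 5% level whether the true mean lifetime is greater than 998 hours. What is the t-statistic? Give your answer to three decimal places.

H0: μ = 998; H1: μ > 998 (one-sample t-test, right-tailed).
t = (x̄ − μ₀)/(s/√n) = (1060 − 998)/(200/√40) = 1.961
df = n − 1 = 39
p-value = P(T ≥ 1.961) ≈ 0.029
Since p ≈ 0.029 < α = 0.05, reject H0; the data support H1.

1.961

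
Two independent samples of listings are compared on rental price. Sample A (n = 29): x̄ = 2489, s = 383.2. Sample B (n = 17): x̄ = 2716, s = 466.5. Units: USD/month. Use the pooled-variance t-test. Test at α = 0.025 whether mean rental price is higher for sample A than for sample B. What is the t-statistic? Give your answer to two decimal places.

-1.79

Let group 1 = sample A, group 2 = sample B. H0: μ_1 = μ_2; H1: μ_1 > μ_2 (two-sample pooled-variance t-test, right-tailed).
s_p² = [(29−1)·383.2² + (17−1)·466.5²]/(29+17−2) = 172580
t = (2489 − 2716)/√[172580·(1/29 + 1/17)] = -1.79
df = n₁ + n₂ − 2 = 44
p-value = P(T ≥ -1.79) ≈ 0.9597
Since p ≈ 0.9597 > α = 0.025, fail to reject H0; the evidence is not statistically significant.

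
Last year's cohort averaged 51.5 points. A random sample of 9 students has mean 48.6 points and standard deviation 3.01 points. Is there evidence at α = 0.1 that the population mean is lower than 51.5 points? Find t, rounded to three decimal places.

H0: μ = 51.5; H1: μ < 51.5 (one-sample t-test, left-tailed).
t = (x̄ − μ₀)/(s/√n) = (48.6 − 51.5)/(3.01/√9) = -2.890
df = n − 1 = 8
p-value = P(T ≤ -2.890) ≈ 0.0101
Since p ≈ 0.0101 < α = 0.1, reject H0; the evidence is statistically significant.

-2.890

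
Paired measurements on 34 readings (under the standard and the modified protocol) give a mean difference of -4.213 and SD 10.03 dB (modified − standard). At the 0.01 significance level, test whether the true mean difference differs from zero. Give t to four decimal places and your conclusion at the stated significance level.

t = -2.4492; fail to reject H0

H0: μ_d = 0; H1: μ_d ≠ 0 (paired t-test on the differences, two-sided).
t = d̄/(s_d/√n) = -4.213/(10.03/√34) = -2.4492
df = n − 1 = 33
Two-sided p-value ≈ 0.020
Since p ≈ 0.020 > α = 0.01, fail to reject H0; the evidence is not statistically significant.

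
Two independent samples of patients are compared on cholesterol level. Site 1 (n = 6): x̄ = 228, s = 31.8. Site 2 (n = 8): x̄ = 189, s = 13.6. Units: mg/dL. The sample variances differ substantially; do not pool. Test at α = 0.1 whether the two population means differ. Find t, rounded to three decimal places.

Let group 1 = site 1, group 2 = site 2. H0: μ_1 = μ_2; H1: μ_1 ≠ μ_2 (Welch's two-sample t-test, two-sided).
t = (x̄_1 − x̄_2)/√(s_1²/n_1 + s_2²/n_2) = (228 − 189)/√(31.8²/6 + 13.6²/8) = 2.817
Welch–Satterthwaite df ≈ 6.38
Two-sided p-value ≈ 0.0285
Since p ≈ 0.0285 < α = 0.1, reject H0; the data support H1.

2.817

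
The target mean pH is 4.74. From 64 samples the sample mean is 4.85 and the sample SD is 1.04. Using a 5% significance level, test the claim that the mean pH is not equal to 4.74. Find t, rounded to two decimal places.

0.85

H0: μ = 4.74; H1: μ ≠ 4.74 (one-sample t-test, two-sided).
t = (x̄ − μ₀)/(s/√n) = (4.85 − 4.74)/(1.04/√64) = 0.85
df = n − 1 = 63
Two-sided p-value ≈ 0.401
Since p ≈ 0.401 > α = 0.05, fail to reject H0; the data do not provide sufficient evidence against H0.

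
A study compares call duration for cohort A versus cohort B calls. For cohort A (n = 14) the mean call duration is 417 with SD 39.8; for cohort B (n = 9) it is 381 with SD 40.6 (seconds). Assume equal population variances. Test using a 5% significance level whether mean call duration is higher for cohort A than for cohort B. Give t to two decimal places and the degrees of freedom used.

Let group 1 = cohort A, group 2 = cohort B. H0: μ_1 = μ_2; H1: μ_1 > μ_2 (two-sample pooled-variance t-test, right-tailed).
s_p² = [(14−1)·39.8² + (9−1)·40.6²]/(14+9−2) = 1608.54
t = (417 − 381)/√[1608.54·(1/14 + 1/9)] = 2.10
df = n₁ + n₂ − 2 = 21
p-value = P(T ≥ 2.10) ≈ 0.024
Since p ≈ 0.024 < α = 0.05, reject H0; the data support H1.

t = 2.10, df = 21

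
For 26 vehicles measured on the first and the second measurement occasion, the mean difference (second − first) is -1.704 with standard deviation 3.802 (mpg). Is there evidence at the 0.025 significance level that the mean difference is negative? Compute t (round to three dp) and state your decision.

H0: μ_d = 0; H1: μ_d < 0 (paired t-test on the differences, left-tailed).
t = d̄/(s_d/√n) = -1.704/(3.802/√26) = -2.285
df = n − 1 = 25
p-value = P(T ≤ -2.285) ≈ 0.0155
Since p ≈ 0.0155 < α = 0.025, reject H0; the data support H1.

t = -2.285; reject H0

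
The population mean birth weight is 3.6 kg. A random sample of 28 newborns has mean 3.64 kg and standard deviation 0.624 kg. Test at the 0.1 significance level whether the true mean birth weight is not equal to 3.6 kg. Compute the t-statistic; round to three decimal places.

0.339

H0: μ = 3.6; H1: μ ≠ 3.6 (one-sample t-test, two-sided).
t = (x̄ − μ₀)/(s/√n) = (3.64 − 3.6)/(0.624/√28) = 0.339
df = n − 1 = 27
Two-sided p-value ≈ 0.7371
Since p ≈ 0.7371 > α = 0.1, fail to reject H0; the evidence is not statistically significant.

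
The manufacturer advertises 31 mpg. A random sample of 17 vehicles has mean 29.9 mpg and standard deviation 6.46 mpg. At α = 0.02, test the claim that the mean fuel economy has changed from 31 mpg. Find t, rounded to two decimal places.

-0.70

H0: μ = 31; H1: μ ≠ 31 (one-sample t-test, two-sided).
t = (x̄ − μ₀)/(s/√n) = (29.9 − 31)/(6.46/√17) = -0.70
df = n − 1 = 16
Two-sided p-value ≈ 0.493
Since p ≈ 0.493 > α = 0.02, fail to reject H0; the evidence is not statistically significant.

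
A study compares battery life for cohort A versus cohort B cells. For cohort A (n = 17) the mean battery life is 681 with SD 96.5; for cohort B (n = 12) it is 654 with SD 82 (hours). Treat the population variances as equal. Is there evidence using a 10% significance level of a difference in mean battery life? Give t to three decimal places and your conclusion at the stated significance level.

Let group 1 = cohort A, group 2 = cohort B. H0: μ_1 = μ_2; H1: μ_1 ≠ μ_2 (two-sample pooled-variance t-test, two-sided).
s_p² = [(17−1)·96.5² + (12−1)·82²]/(17+12−2) = 8257.78
t = (681 − 654)/√[8257.78·(1/17 + 1/12)] = 0.788
df = n₁ + n₂ − 2 = 27
Two-sided p-value ≈ 0.4375
Since p ≈ 0.4375 > α = 0.1, fail to reject H0; the evidence is not statistically significant.

t = 0.788; fail to reject H0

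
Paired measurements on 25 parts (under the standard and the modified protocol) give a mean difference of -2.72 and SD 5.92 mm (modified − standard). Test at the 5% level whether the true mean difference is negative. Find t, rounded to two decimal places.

-2.30

H0: μ_d = 0; H1: μ_d < 0 (paired t-test on the differences, left-tailed).
t = d̄/(s_d/√n) = -2.72/(5.92/√25) = -2.30
df = n − 1 = 24
p-value = P(T ≤ -2.30) ≈ 0.015
Since p ≈ 0.015 < α = 0.05, reject H0; the evidence is statistically significant.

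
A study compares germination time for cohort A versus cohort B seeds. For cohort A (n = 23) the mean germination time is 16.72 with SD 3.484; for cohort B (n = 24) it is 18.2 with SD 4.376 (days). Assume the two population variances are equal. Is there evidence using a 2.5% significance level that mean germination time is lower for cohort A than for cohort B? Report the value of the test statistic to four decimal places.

-1.2792

Let group 1 = cohort A, group 2 = cohort B. H0: μ_1 = μ_2; H1: μ_1 < μ_2 (two-sample pooled-variance t-test, left-tailed).
s_p² = [(23−1)·3.484² + (24−1)·4.376²]/(23+24−2) = 15.7217
t = (16.72 − 18.2)/√[15.7217·(1/23 + 1/24)] = -1.2792
df = n₁ + n₂ − 2 = 45
p-value = P(T ≤ -1.2792) ≈ 0.104
Since p ≈ 0.104 > α = 0.025, fail to reject H0; the data do not provide sufficient evidence against H0.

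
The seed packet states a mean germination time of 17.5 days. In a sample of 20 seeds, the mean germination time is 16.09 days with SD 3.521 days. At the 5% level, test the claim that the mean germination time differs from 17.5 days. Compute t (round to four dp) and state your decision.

H0: μ = 17.5; H1: μ ≠ 17.5 (one-sample t-test, two-sided).
t = (x̄ − μ₀)/(s/√n) = (16.09 − 17.5)/(3.521/√20) = -1.7909
df = n − 1 = 19
Two-sided p-value ≈ 0.0893
Since p ≈ 0.0893 > α = 0.05, fail to reject H0; the evidence is not statistically significant.

t = -1.7909; fail to reject H0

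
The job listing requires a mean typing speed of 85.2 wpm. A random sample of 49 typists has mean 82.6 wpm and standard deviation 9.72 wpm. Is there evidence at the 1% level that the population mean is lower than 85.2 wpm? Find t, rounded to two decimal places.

H0: μ = 85.2; H1: μ < 85.2 (one-sample t-test, left-tailed).
t = (x̄ − μ₀)/(s/√n) = (82.6 − 85.2)/(9.72/√49) = -1.87
df = n − 1 = 48
p-value = P(T ≤ -1.87) ≈ 0.034
Since p ≈ 0.034 > α = 0.01, fail to reject H0; the data do not provide sufficient evidence against H0.

-1.87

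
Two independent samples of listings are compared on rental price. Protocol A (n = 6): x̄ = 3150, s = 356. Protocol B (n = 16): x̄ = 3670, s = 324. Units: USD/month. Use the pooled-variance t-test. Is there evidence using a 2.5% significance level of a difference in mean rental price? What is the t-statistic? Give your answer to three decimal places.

Let group 1 = protocol A, group 2 = protocol B. H0: μ_1 = μ_2; H1: μ_1 ≠ μ_2 (two-sample pooled-variance t-test, two-sided).
s_p² = [(6−1)·356² + (16−1)·324²]/(6+16−2) = 110416
t = (3150 − 3670)/√[110416·(1/6 + 1/16)] = -3.269
df = n₁ + n₂ − 2 = 20
Two-sided p-value ≈ 0.004
Since p ≈ 0.004 < α = 0.025, reject H0; the data support H1.

-3.269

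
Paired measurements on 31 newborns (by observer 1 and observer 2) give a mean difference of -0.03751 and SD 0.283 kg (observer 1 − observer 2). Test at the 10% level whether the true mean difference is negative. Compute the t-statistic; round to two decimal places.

-0.74

H0: μ_d = 0; H1: μ_d < 0 (paired t-test on the differences, left-tailed).
t = d̄/(s_d/√n) = -0.03751/(0.283/√31) = -0.74
df = n − 1 = 30
p-value = P(T ≤ -0.74) ≈ 0.2331
Since p ≈ 0.2331 > α = 0.1, fail to reject H0; the data do not provide sufficient evidence against H0.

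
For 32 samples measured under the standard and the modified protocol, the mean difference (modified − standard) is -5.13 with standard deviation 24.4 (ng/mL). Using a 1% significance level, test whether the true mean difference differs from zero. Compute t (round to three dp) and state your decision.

t = -1.189; fail to reject H0

H0: μ_d = 0; H1: μ_d ≠ 0 (paired t-test on the differences, two-sided).
t = d̄/(s_d/√n) = -5.13/(24.4/√32) = -1.189
df = n − 1 = 31
Two-sided p-value ≈ 0.2433
Since p ≈ 0.2433 > α = 0.01, fail to reject H0; the data do not provide sufficient evidence against H0.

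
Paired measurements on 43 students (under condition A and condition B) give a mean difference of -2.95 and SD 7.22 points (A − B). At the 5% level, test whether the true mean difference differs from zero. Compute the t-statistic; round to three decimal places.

-2.679

H0: μ_d = 0; H1: μ_d ≠ 0 (paired t-test on the differences, two-sided).
t = d̄/(s_d/√n) = -2.95/(7.22/√43) = -2.679
df = n − 1 = 42
Two-sided p-value ≈ 0.0105
Since p ≈ 0.0105 < α = 0.05, reject H0; the evidence is statistically significant.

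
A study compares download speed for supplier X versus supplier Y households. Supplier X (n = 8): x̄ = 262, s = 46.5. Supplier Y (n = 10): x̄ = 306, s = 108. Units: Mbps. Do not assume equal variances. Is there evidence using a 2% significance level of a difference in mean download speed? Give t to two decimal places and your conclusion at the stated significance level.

t = -1.16; fail to reject H0

Let group 1 = supplier X, group 2 = supplier Y. H0: μ_1 = μ_2; H1: μ_1 ≠ μ_2 (Welch's two-sample t-test, two-sided).
t = (x̄_1 − x̄_2)/√(s_1²/n_1 + s_2²/n_2) = (262 − 306)/√(46.5²/8 + 108²/10) = -1.16
Welch–Satterthwaite df ≈ 12.77
Two-sided p-value ≈ 0.267
Since p ≈ 0.267 > α = 0.02, fail to reject H0; the data do not provide sufficient evidence against H0.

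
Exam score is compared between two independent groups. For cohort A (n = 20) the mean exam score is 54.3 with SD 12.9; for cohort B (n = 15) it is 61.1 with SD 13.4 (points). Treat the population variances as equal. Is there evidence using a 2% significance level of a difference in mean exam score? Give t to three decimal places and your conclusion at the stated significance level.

Let group 1 = cohort A, group 2 = cohort B. H0: μ_1 = μ_2; H1: μ_1 ≠ μ_2 (two-sample pooled-variance t-test, two-sided).
s_p² = [(20−1)·12.9² + (15−1)·13.4²]/(20+15−2) = 171.989
t = (54.3 − 61.1)/√[171.989·(1/20 + 1/15)] = -1.518
df = n₁ + n₂ − 2 = 33
Two-sided p-value ≈ 0.1385
Since p ≈ 0.1385 > α = 0.02, fail to reject H0; the evidence is not statistically significant.

t = -1.518; fail to reject H0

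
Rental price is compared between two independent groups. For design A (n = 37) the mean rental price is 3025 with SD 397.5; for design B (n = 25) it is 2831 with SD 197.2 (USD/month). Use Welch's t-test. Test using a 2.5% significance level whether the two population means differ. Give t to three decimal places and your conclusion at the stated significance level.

Let group 1 = design A, group 2 = design B. H0: μ_1 = μ_2; H1: μ_1 ≠ μ_2 (Welch's two-sample t-test, two-sided).
t = (x̄_1 − x̄_2)/√(s_1²/n_1 + s_2²/n_2) = (3025 − 2831)/√(397.5²/37 + 197.2²/25) = 2.542
Welch–Satterthwaite df ≈ 55.88
Two-sided p-value ≈ 0.0138
Since p ≈ 0.0138 < α = 0.025, reject H0; the data support H1.

t = 2.542; reject H0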